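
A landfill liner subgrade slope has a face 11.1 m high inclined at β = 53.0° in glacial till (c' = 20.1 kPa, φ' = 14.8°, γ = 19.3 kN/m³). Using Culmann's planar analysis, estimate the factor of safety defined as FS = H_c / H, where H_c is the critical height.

FS = 1.35

H_c = (4c'/γ) · sinβ cosφ' / [1 − cos(β − φ')]
    = (4·20.1/19.3) · sin53.0°·cos14.8° / [1 − cos38.2°]
    = 4.166 · 0.7721 / 0.2141 = 15.02 m
FS = H_c / H = 15.02 / 11.1 = 1.353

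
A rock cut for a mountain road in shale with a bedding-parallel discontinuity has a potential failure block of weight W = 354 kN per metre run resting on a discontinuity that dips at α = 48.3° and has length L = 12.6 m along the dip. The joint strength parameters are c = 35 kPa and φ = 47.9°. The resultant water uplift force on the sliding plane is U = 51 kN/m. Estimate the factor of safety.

Resolving the block weight along and normal to the plane and applying the Mohr–Coulomb strength on the joint:
N' = W cosα − U = 354·cos48.3° − 51 = 184.5 kN/m
Driving force T = W sinα = 354·sin48.3° = 264.3 kN/m
Resisting force R = c·L + N'·tanφ = 35·12.6 + 184.5·tan47.9° = 441.0 + 204.2 = 645.2 kN/m
FS = R / T = 645.2 / 264.3 = 2.441

FS = 2.44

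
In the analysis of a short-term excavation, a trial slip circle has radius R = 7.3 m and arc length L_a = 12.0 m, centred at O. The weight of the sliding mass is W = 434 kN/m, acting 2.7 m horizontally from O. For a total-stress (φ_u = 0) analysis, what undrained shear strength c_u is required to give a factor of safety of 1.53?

c_u = 20.5 kPa

FS = c_u·L_a·R / (W·d), so c_u = FS·W·d / (L_a·R).
c_u = 1.53·434·2.7 / (12.00·7.3) = 1792.9 / 87.60 = 20.47 kPa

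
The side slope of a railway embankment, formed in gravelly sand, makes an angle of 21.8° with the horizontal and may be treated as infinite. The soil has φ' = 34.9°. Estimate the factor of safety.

FS = 1.74

For a dry cohesionless infinite slope the factor of safety is FS = tanφ' / tanβ.
FS = tan34.9° / tan21.8° = 0.6976 / 0.4000 = 1.744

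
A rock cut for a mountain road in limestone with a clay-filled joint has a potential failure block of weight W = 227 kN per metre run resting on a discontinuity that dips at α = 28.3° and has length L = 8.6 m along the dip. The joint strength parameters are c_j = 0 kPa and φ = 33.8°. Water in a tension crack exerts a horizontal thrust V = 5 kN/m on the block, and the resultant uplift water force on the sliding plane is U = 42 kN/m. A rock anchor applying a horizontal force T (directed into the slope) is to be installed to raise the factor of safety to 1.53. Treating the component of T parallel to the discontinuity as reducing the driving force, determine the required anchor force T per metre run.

Resolving forces along and normal to the sliding plane, with the horizontal anchor force T adding T·sinα to the effective normal force and T·cosα acting up the plane against the driving force:
FS = [c_jL + (W cosα − U − V sinα + T sinα) tanφ] / [W sinα + V cosα − T cosα]
Without the anchor: N' = 155.5 kN/m, driving T_d = 112.0 kN/m, resisting R = 0·8.6 + 155.5·tan33.8° = 104.1 kN/m, FS = 0.93.
Setting FS = 1.53 and solving for T:
1.53·(112.0 − T cos28.3°) = 104.1 + T sin28.3°·tan33.8°
T·(sin28.3°·tan33.8° + 1.53·cos28.3°) = 1.53·112.0 − 104.1
T·(0.4741·0.6694 + 1.53·0.8805) = 171.4 − 104.1 = 67.3
T·1.6645 = 67.3
T = 40.4 kN/m

T = 40 kN/m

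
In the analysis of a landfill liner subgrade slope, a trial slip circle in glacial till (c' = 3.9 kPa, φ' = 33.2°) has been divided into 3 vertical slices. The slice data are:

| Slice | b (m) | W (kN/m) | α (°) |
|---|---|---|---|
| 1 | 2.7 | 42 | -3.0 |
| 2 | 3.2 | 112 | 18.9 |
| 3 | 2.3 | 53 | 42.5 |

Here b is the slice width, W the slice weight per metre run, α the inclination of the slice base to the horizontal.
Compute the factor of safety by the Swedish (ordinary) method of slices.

Ordinary method of slices: FS = Σ[c'·Δl_i + (W_i cosα_i)·tanφ'] / Σ W_i sinα_i, with Δl_i = b_i / cosα_i.
Slice 1: Δl = 2.7/cos(-3.0°) = 2.704 m; N'_1 = 42·cos(-3.0°) = 41.9; c'Δl = 10.54; W sinα = -2.2
Slice 2: Δl = 3.2/cos18.9° = 3.382 m; N'_2 = 112·cos18.9° = 106.0; c'Δl = 13.19; W sinα = 36.3
Slice 3: Δl = 2.3/cos42.5° = 3.120 m; N'_3 = 53·cos42.5° = 39.1; c'Δl = 12.17; W sinα = 35.8
Σc'Δl = 35.9 kN/m; ΣN' = 187.0 kN/m; ΣW sinα = 69.9 kN/m
Resisting = 35.9 + 187.0·tan33.2° = 35.9 + 122.4 = 158.3 kN/m
FS = 158.3 / 69.9 = 2.264

FS = 2.26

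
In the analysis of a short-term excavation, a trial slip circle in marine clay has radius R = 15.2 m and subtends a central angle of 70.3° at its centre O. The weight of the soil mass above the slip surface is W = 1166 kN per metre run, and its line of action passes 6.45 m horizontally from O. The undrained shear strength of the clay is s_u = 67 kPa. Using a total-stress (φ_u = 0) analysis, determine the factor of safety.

FS = 2.53

Taking moments about the centre O, the resisting moment is provided by the undrained shear strength acting along the arc:
Arc length L_a = R·θ = 15.2·(70.3°·π/180) = 15.2·1.2270 = 18.65 m
M_R = s_u·L_a·R = 67·18.65·15.2 = 18993.0 kN·m/m
M_D = W·d = 1166·6.45 = 7520.7 kN·m/m
FS = M_R / M_D = 18993.0 / 7520.7 = 2.525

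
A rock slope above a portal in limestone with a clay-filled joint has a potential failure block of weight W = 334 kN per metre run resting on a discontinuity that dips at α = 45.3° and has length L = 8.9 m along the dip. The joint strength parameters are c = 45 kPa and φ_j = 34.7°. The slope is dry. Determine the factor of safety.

FS = 2.37

Resolving the block weight along and normal to the plane and applying the Mohr–Coulomb strength on the joint:
N' = W cosα = 334·cos45.3° = 234.9 kN/m
Driving force T = W sinα = 334·sin45.3° = 237.4 kN/m
Resisting force R = c·L + N'·tanφ_j = 45·8.9 + 234.9·tan34.7° = 400.5 + 162.7 = 563.2 kN/m
FS = R / T = 563.2 / 237.4 = 2.372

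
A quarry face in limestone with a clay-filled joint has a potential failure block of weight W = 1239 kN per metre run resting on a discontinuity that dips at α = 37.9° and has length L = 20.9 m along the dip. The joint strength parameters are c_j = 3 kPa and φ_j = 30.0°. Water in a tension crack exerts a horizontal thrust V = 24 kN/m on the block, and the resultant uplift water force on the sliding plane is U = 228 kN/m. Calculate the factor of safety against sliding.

Resolving the block weight along and normal to the plane and applying the Mohr–Coulomb strength on the joint:
N' = W cosα − U − V sinα = 1239·cos37.9° − 228 − 24·sin37.9° = 734.9 kN/m
Driving force T = W sinα + V cosα = 1239·sin37.9° + 24·cos37.9° = 780.0 kN/m
Resisting force R = c_j·L + N'·tanφ_j = 3·20.9 + 734.9·tan30.0° = 62.7 + 424.3 = 487.0 kN/m
FS = R / T = 487.0 / 780.0 = 0.624

FS = 0.62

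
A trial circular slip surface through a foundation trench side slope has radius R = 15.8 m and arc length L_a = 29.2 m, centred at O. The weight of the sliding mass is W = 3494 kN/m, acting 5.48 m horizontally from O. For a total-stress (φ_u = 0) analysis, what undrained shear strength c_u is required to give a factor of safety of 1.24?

c_u = 51.5 kPa

FS = c_u·L_a·R / (W·d), so c_u = FS·W·d / (L_a·R).
c_u = 1.24·3494·5.48 / (29.20·15.8) = 23742.4 / 461.36 = 51.46 kPa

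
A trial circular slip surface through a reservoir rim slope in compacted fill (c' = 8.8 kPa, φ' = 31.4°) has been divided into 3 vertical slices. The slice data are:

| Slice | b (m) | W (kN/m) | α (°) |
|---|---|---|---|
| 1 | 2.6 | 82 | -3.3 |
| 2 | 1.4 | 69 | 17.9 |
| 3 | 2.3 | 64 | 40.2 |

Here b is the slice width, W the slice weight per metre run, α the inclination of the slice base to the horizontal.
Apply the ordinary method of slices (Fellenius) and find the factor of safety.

Ordinary method of slices: FS = Σ[c'·Δl_i + (W_i cosα_i)·tanφ'] / Σ W_i sinα_i, with Δl_i = b_i / cosα_i.
Slice 1: Δl = 2.6/cos(-3.3°) = 2.604 m; N'_1 = 82·cos(-3.3°) = 81.9; c'Δl = 22.92; W sinα = -4.7
Slice 2: Δl = 1.4/cos17.9° = 1.471 m; N'_2 = 69·cos17.9° = 65.7; c'Δl = 12.95; W sinα = 21.2
Slice 3: Δl = 2.3/cos40.2° = 3.011 m; N'_3 = 64·cos40.2° = 48.9; c'Δl = 26.50; W sinα = 41.3
Σc'Δl = 62.4 kN/m; ΣN' = 196.4 kN/m; ΣW sinα = 57.8 kN/m
Resisting = 62.4 + 196.4·tan31.4° = 62.4 + 119.9 = 182.3 kN/m
FS = 182.3 / 57.8 = 3.153

FS = 3.15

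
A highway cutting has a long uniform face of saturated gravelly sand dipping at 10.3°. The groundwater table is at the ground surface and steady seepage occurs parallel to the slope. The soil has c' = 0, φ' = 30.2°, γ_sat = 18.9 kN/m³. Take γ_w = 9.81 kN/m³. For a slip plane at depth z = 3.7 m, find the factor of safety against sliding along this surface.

FS = 1.54

With seepage parallel to the slope and the water table at the surface, the effective normal stress on the slip plane uses the buoyant unit weight γ' = γ_sat − γ_w while the driving shear stress uses γ_sat:
FS = [c' + γ' z cos²β tanφ'] / [γ_sat z sinβ cosβ]
(For c' = 0 this reduces to FS = (γ'/γ_sat)·tanφ'/tanβ.)
γ' = 18.9 − 9.81 = 9.09 kN/m³
Numerator = 0.0 + 9.09·3.7·cos²10.3°·tan30.2° = 0.0 + 9.09·3.7·0.9680·0.5820 = 18.949 kPa
Denominator = 18.9·3.7·sin10.3°·cos10.3° = 18.9·3.7·0.1788·0.9839 = 12.302 kPa
FS = 18.949 / 12.302 = 1.540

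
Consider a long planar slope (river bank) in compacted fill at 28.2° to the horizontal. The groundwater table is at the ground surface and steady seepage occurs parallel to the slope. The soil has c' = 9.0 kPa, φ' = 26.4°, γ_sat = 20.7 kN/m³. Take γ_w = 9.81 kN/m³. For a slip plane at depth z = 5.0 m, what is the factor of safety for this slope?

With seepage parallel to the slope and the water table at the surface, the effective normal stress on the slip plane uses the buoyant unit weight γ' = γ_sat − γ_w while the driving shear stress uses γ_sat:
FS = [c' + γ' z cos²β tanφ'] / [γ_sat z sinβ cosβ]
γ' = 20.7 − 9.81 = 10.89 kN/m³
Numerator = 9.0 + 10.89·5.0·cos²28.2°·tan26.4° = 9.0 + 10.89·5.0·0.7767·0.4964 = 29.993 kPa
Denominator = 20.7·5.0·sin28.2°·cos28.2° = 20.7·5.0·0.4726·0.8813 = 43.104 kPa
FS = 29.993 / 43.104 = 0.696

FS = 0.70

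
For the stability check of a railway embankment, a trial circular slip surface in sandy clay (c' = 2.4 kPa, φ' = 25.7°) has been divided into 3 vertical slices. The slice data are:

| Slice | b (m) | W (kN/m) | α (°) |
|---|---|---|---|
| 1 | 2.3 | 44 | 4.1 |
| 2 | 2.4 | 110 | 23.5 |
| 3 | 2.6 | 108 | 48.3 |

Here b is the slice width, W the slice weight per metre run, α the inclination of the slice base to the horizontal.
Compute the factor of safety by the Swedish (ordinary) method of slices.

Ordinary method of slices: FS = Σ[c'·Δl_i + (W_i cosα_i)·tanφ'] / Σ W_i sinα_i, with Δl_i = b_i / cosα_i.
Slice 1: Δl = 2.3/cos4.1° = 2.306 m; N'_1 = 44·cos4.1° = 43.9; c'Δl = 5.53; W sinα = 3.1
Slice 2: Δl = 2.4/cos23.5° = 2.617 m; N'_2 = 110·cos23.5° = 100.9; c'Δl = 6.28; W sinα = 43.9
Slice 3: Δl = 2.6/cos48.3° = 3.908 m; N'_3 = 108·cos48.3° = 71.8; c'Δl = 9.38; W sinα = 80.6
Σc'Δl = 21.2 kN/m; ΣN' = 216.6 kN/m; ΣW sinα = 127.6 kN/m
Resisting = 21.2 + 216.6·tan25.7° = 21.2 + 104.2 = 125.4 kN/m
FS = 125.4 / 127.6 = 0.983

FS = 0.98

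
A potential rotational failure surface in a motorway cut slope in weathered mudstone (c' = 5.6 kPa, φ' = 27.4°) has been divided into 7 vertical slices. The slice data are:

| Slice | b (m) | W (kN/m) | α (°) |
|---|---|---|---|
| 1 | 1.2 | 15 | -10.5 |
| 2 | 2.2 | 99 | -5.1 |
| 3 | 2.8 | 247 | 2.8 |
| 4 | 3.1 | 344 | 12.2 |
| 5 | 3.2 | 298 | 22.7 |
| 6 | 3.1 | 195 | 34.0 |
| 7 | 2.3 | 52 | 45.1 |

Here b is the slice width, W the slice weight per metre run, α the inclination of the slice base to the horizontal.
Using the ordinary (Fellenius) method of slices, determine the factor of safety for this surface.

Ordinary method of slices: FS = Σ[c'·Δl_i + (W_i cosα_i)·tanφ'] / Σ W_i sinα_i, with Δl_i = b_i / cosα_i.
Slice 1: Δl = 1.2/cos(-10.5°) = 1.220 m; N'_1 = 15·cos(-10.5°) = 14.7; c'Δl = 6.83; W sinα = -2.7
Slice 2: Δl = 2.2/cos(-5.1°) = 2.209 m; N'_2 = 99·cos(-5.1°) = 98.6; c'Δl = 12.37; W sinα = -8.8
Slice 3: Δl = 2.8/cos2.8° = 2.803 m; N'_3 = 247·cos2.8° = 246.7; c'Δl = 15.70; W sinα = 12.1
Slice 4: Δl = 3.1/cos12.2° = 3.172 m; N'_4 = 344·cos12.2° = 336.2; c'Δl = 17.76; W sinα = 72.7
Slice 5: Δl = 3.2/cos22.7° = 3.469 m; N'_5 = 298·cos22.7° = 274.9; c'Δl = 19.42; W sinα = 115.0
Slice 6: Δl = 3.1/cos34.0° = 3.739 m; N'_6 = 195·cos34.0° = 161.7; c'Δl = 20.94; W sinα = 109.0
Slice 7: Δl = 2.3/cos45.1° = 3.258 m; N'_7 = 52·cos45.1° = 36.7; c'Δl = 18.25; W sinα = 36.8
Σc'Δl = 111.3 kN/m; ΣN' = 1169.6 kN/m; ΣW sinα = 334.1 kN/m
Resisting = 111.3 + 1169.6·tan27.4° = 111.3 + 606.3 = 717.5 kN/m
FS = 717.5 / 334.1 = 2.148

FS = 2.15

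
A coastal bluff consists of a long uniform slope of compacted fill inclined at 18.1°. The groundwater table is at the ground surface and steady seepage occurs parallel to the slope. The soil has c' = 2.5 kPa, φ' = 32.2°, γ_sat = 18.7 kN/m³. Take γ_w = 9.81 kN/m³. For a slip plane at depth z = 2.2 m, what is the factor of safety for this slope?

FS = 1.12

With seepage parallel to the slope and the water table at the surface, the effective normal stress on the slip plane uses the buoyant unit weight γ' = γ_sat − γ_w while the driving shear stress uses γ_sat:
FS = [c' + γ' z cos²β tanφ'] / [γ_sat z sinβ cosβ]
γ' = 18.7 − 9.81 = 8.89 kN/m³
Numerator = 2.5 + 8.89·2.2·cos²18.1°·tan32.2° = 2.5 + 8.89·2.2·0.9035·0.6297 = 13.628 kPa
Denominator = 18.7·2.2·sin18.1°·cos18.1° = 18.7·2.2·0.3107·0.9505 = 12.149 kPa
FS = 13.628 / 12.149 = 1.122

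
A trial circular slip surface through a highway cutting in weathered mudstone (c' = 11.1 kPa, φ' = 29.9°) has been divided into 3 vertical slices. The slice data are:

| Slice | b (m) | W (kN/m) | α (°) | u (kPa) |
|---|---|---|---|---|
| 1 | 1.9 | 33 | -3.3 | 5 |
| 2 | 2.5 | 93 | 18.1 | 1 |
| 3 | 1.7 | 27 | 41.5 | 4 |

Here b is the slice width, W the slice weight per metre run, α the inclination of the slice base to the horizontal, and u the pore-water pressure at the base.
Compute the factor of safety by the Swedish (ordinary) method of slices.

Ordinary method of slices: FS = Σ[c'·Δl_i + (W_i cosα_i − u_i·Δl_i)·tanφ'] / Σ W_i sinα_i, with Δl_i = b_i / cosα_i.
Slice 1: Δl = 1.9/cos(-3.3°) = 1.903 m; N'_1 = 33·cos(-3.3°) − 5·1.903 = 23.4; c'Δl = 21.13; W sinα = -1.9
Slice 2: Δl = 2.5/cos18.1° = 2.630 m; N'_2 = 93·cos18.1° − 1·2.630 = 85.8; c'Δl = 29.19; W sinα = 28.9
Slice 3: Δl = 1.7/cos41.5° = 2.270 m; N'_3 = 27·cos41.5° − 4·2.270 = 11.1; c'Δl = 25.20; W sinα = 17.9
Σc'Δl = 75.5 kN/m; ΣN' = 120.3 kN/m; ΣW sinα = 44.9 kN/m
Resisting = 75.5 + 120.3·tan29.9° = 75.5 + 69.2 = 144.7 kN/m
FS = 144.7 / 44.9 = 3.224

FS = 3.22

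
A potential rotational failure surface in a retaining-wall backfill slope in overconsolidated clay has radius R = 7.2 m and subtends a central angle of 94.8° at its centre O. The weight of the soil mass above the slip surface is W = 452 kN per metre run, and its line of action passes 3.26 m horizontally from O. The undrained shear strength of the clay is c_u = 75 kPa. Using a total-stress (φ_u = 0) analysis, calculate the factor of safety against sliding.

FS = 4.37

Taking moments about the centre O, the resisting moment is provided by the undrained shear strength acting along the arc:
Arc length L_a = R·θ = 7.2·(94.8°·π/180) = 7.2·1.6546 = 11.91 m
M_R = c_u·L_a·R = 75·11.91·7.2 = 6433.0 kN·m/m
M_D = W·d = 452·3.26 = 1473.5 kN·m/m
FS = M_R / M_D = 6433.0 / 1473.5 = 4.366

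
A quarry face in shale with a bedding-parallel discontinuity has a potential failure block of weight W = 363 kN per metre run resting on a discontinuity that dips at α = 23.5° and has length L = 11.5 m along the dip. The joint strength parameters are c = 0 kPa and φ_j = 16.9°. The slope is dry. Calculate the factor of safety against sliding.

FS = 0.70

Resolving the block weight along and normal to the plane and applying the Mohr–Coulomb strength on the joint:
N' = W cosα = 363·cos23.5° = 332.9 kN/m
Driving force T = W sinα = 363·sin23.5° = 144.7 kN/m
Resisting force R = c·L + N'·tanφ_j = 0·11.5 + 332.9·tan16.9° = 0.0 + 101.1 = 101.1 kN/m
FS = R / T = 101.1 / 144.7 = 0.699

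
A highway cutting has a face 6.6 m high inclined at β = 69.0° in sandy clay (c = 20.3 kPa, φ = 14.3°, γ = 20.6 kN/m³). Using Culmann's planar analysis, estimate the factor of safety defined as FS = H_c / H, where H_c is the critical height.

FS = 1.28

H_c = (4c/γ) · sinβ cosφ / [1 − cos(β − φ)]
    = (4·20.3/20.6) · sin69.0°·cos14.3° / [1 − cos54.7°]
    = 3.942 · 0.9047 / 0.4221 = 8.45 m
FS = H_c / H = 8.45 / 6.6 = 1.280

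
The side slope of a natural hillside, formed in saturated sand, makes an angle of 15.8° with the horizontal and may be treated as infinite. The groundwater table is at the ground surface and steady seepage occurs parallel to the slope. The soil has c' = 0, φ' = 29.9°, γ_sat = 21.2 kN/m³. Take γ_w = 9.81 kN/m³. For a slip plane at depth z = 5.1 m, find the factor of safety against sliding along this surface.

FS = 1.09

With seepage parallel to the slope and the water table at the surface, the effective normal stress on the slip plane uses the buoyant unit weight γ' = γ_sat − γ_w while the driving shear stress uses γ_sat:
FS = [c' + γ' z cos²β tanφ'] / [γ_sat z sinβ cosβ]
(For c' = 0 this reduces to FS = (γ'/γ_sat)·tanφ'/tanβ.)
γ' = 21.2 − 9.81 = 11.39 kN/m³
Numerator = 0.0 + 11.39·5.1·cos²15.8°·tan29.9° = 0.0 + 11.39·5.1·0.9259·0.5750 = 30.926 kPa
Denominator = 21.2·5.1·sin15.8°·cos15.8° = 21.2·5.1·0.2723·0.9622 = 28.327 kPa
FS = 30.926 / 28.327 = 1.092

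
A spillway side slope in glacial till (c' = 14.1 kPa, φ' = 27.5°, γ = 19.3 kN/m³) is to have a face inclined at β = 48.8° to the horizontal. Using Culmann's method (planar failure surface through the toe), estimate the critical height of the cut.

Culmann's analysis gives the critical failure plane at α_cr = (β + φ')/2 = (48.8 + 27.5)/2 = 38.1°, and the critical height
H_c = (4c'/γ) · sinβ cosφ' / [1 − cos(β − φ')]
    = (4·14.1/19.3) · sin48.8°·cos27.5° / [1 − cos(21.3°)]
    = 2.922 · 0.7524·0.8870 / [1 − 0.9317]
    = 2.922 · 0.6674 / 0.0683
    = 28.55 m

H_c = 28.55 m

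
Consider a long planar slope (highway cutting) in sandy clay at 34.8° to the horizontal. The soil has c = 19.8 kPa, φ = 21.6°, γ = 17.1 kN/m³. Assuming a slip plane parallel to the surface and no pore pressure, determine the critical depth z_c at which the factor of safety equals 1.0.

z_c = 5.74 m

Setting FS = 1.00 in FS = [c + γz cos²β tanφ] / [γz sinβ cosβ] and solving for z:
z = c / [γ cosβ (FS·sinβ − cosβ·tanφ)]
  = 19.8 / [17.1·cos34.8°·(1.00·sin34.8° − cos34.8°·tan21.6°)]
  = 19.8 / [17.1·0.8211·(1.00·0.5707 − 0.8211·0.3959)]
  = 19.8 / 3.4486 = 5.741 m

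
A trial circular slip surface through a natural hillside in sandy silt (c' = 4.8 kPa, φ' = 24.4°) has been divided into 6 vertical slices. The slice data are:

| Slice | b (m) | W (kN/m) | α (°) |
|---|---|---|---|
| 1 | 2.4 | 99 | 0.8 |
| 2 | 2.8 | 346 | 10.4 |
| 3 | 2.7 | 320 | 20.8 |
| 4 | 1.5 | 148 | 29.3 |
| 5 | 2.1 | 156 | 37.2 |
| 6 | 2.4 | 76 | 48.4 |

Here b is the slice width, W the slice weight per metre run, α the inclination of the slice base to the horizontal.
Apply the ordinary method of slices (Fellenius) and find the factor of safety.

FS = 1.37

Ordinary method of slices: FS = Σ[c'·Δl_i + (W_i cosα_i)·tanφ'] / Σ W_i sinα_i, with Δl_i = b_i / cosα_i.
Slice 1: Δl = 2.4/cos0.8° = 2.400 m; N'_1 = 99·cos0.8° = 99.0; c'Δl = 11.52; W sinα = 1.4
Slice 2: Δl = 2.8/cos10.4° = 2.847 m; N'_2 = 346·cos10.4° = 340.3; c'Δl = 13.66; W sinα = 62.5
Slice 3: Δl = 2.7/cos20.8° = 2.888 m; N'_3 = 320·cos20.8° = 299.1; c'Δl = 13.86; W sinα = 113.6
Slice 4: Δl = 1.5/cos29.3° = 1.720 m; N'_4 = 148·cos29.3° = 129.1; c'Δl = 8.26; W sinα = 72.4
Slice 5: Δl = 2.1/cos37.2° = 2.636 m; N'_5 = 156·cos37.2° = 124.3; c'Δl = 12.65; W sinα = 94.3
Slice 6: Δl = 2.4/cos48.4° = 3.615 m; N'_6 = 76·cos48.4° = 50.5; c'Δl = 17.35; W sinα = 56.8
Σc'Δl = 77.3 kN/m; ΣN' = 1042.2 kN/m; ΣW sinα = 401.1 kN/m
Resisting = 77.3 + 1042.2·tan24.4° = 77.3 + 472.8 = 550.1 kN/m
FS = 550.1 / 401.1 = 1.372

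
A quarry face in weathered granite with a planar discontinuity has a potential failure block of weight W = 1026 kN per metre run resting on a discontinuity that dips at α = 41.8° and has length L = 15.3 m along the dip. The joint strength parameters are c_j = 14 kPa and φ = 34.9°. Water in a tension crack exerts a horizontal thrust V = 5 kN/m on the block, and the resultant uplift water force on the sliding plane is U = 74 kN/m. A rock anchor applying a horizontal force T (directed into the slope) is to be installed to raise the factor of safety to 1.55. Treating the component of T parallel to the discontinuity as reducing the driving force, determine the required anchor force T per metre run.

T = 230 kN/m

Resolving forces along and normal to the sliding plane, with the horizontal anchor force T adding T·sinα to the effective normal force and T·cosα acting up the plane against the driving force:
FS = [c_jL + (W cosα − U − V sinα + T sinα) tanφ] / [W sinα + V cosα − T cosα]
Without the anchor: N' = 687.5 kN/m, driving T_d = 687.6 kN/m, resisting R = 14·15.3 + 687.5·tan34.9° = 693.8 kN/m, FS = 1.01.
Setting FS = 1.55 and solving for T:
1.55·(687.6 − T cos41.8°) = 693.8 + T sin41.8°·tan34.9°
T·(sin41.8°·tan34.9° + 1.55·cos41.8°) = 1.55·687.6 − 693.8
T·(0.6665·0.6976 + 1.55·0.7455) = 1065.8 − 693.8 = 371.9
T·1.6205 = 371.9
T = 229.5 kN/m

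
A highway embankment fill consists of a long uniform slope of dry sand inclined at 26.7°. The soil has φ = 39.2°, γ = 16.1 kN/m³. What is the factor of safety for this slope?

FS = 1.62

For a dry cohesionless infinite slope the factor of safety is FS = tanφ / tanβ.
FS = tan39.2° / tan26.7° = 0.8156 / 0.5029 = 1.622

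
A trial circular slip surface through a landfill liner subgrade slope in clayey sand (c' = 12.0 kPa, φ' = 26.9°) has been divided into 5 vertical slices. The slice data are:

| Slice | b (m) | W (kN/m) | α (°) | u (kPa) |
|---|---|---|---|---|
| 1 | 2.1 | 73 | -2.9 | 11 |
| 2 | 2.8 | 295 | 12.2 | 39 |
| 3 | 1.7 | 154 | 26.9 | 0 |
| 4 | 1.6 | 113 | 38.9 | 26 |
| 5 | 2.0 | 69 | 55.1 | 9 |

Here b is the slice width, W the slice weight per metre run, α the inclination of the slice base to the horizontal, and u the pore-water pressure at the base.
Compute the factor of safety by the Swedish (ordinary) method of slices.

FS = 1.39

Ordinary method of slices: FS = Σ[c'·Δl_i + (W_i cosα_i − u_i·Δl_i)·tanφ'] / Σ W_i sinα_i, with Δl_i = b_i / cosα_i.
Slice 1: Δl = 2.1/cos(-2.9°) = 2.103 m; N'_1 = 73·cos(-2.9°) − 11·2.103 = 49.8; c'Δl = 25.23; W sinα = -3.7
Slice 2: Δl = 2.8/cos12.2° = 2.865 m; N'_2 = 295·cos12.2° − 39·2.865 = 176.6; c'Δl = 34.38; W sinα = 62.3
Slice 3: Δl = 1.7/cos26.9° = 1.906 m; N'_3 = 154·cos26.9° − 0·1.906 = 137.3; c'Δl = 22.88; W sinα = 69.7
Slice 4: Δl = 1.6/cos38.9° = 2.056 m; N'_4 = 113·cos38.9° − 26·2.056 = 34.5; c'Δl = 24.67; W sinα = 71.0
Slice 5: Δl = 2.0/cos55.1° = 3.496 m; N'_5 = 69·cos55.1° − 9·3.496 = 8.0; c'Δl = 41.95; W sinα = 56.6
Σc'Δl = 149.1 kN/m; ΣN' = 406.2 kN/m; ΣW sinα = 255.9 kN/m
Resisting = 149.1 + 406.2·tan26.9° = 149.1 + 206.1 = 355.2 kN/m
FS = 355.2 / 255.9 = 1.388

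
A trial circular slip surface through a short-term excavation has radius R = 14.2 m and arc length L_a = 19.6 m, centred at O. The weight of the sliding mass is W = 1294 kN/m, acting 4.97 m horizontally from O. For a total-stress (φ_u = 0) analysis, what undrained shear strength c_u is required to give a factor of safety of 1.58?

FS = c_u·L_a·R / (W·d), so c_u = FS·W·d / (L_a·R).
c_u = 1.58·1294·4.97 / (19.60·14.2) = 10161.3 / 278.32 = 36.51 kPa

c_u = 36.5 kPa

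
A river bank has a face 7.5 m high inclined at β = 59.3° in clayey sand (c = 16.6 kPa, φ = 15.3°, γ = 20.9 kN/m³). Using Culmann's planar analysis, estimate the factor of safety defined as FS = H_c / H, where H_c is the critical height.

FS = 1.25

H_c = (4c/γ) · sinβ cosφ / [1 − cos(β − φ)]
    = (4·16.6/20.9) · sin59.3°·cos15.3° / [1 − cos44.0°]
    = 3.177 · 0.8294 / 0.2807 = 9.39 m
FS = H_c / H = 9.39 / 7.5 = 1.252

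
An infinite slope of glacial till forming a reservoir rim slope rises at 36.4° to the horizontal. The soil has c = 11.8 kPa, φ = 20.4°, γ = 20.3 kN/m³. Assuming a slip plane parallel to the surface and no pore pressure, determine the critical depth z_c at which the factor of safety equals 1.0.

z_c = 2.46 m

Setting FS = 1.00 in FS = [c + γz cos²β tanφ] / [γz sinβ cosβ] and solving for z:
z = c / [γ cosβ (FS·sinβ − cosβ·tanφ)]
  = 11.8 / [20.3·cos36.4°·(1.00·sin36.4° − cos36.4°·tan20.4°)]
  = 11.8 / [20.3·0.8049·(1.00·0.5934 − 0.8049·0.3719)]
  = 11.8 / 4.8051 = 2.456 m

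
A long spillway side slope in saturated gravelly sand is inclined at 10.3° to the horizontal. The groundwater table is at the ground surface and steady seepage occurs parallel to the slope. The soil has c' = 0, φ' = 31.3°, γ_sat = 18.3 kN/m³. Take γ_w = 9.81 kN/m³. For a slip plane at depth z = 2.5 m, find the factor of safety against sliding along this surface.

With seepage parallel to the slope and the water table at the surface, the effective normal stress on the slip plane uses the buoyant unit weight γ' = γ_sat − γ_w while the driving shear stress uses γ_sat:
FS = [c' + γ' z cos²β tanφ'] / [γ_sat z sinβ cosβ]
(For c' = 0 this reduces to FS = (γ'/γ_sat)·tanφ'/tanβ.)
γ' = 18.3 − 9.81 = 8.49 kN/m³
Numerator = 0.0 + 8.49·2.5·cos²10.3°·tan31.3° = 0.0 + 8.49·2.5·0.9680·0.6080 = 12.492 kPa
Denominator = 18.3·2.5·sin10.3°·cos10.3° = 18.3·2.5·0.1788·0.9839 = 8.048 kPa
FS = 12.492 / 8.048 = 1.552

FS = 1.55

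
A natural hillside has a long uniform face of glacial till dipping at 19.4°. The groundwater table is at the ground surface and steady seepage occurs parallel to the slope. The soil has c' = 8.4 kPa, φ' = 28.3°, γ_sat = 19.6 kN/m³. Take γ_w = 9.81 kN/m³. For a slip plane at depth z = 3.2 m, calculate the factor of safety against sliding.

FS = 1.19

With seepage parallel to the slope and the water table at the surface, the effective normal stress on the slip plane uses the buoyant unit weight γ' = γ_sat − γ_w while the driving shear stress uses γ_sat:
FS = [c' + γ' z cos²β tanφ'] / [γ_sat z sinβ cosβ]
γ' = 19.6 − 9.81 = 9.79 kN/m³
Numerator = 8.4 + 9.79·3.2·cos²19.4°·tan28.3° = 8.4 + 9.79·3.2·0.8897·0.5384 = 23.407 kPa
Denominator = 19.6·3.2·sin19.4°·cos19.4° = 19.6·3.2·0.3322·0.9432 = 19.650 kPa
FS = 23.407 / 19.650 = 1.191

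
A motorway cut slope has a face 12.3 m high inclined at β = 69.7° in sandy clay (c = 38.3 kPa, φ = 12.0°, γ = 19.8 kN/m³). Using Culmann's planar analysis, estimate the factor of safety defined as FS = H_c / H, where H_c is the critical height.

H_c = (4c/γ) · sinβ cosφ / [1 − cos(β − φ)]
    = (4·38.3/19.8) · sin69.7°·cos12.0° / [1 − cos57.7°]
    = 7.737 · 0.9174 / 0.4656 = 15.24 m
FS = H_c / H = 15.24 / 12.3 = 1.239

FS = 1.24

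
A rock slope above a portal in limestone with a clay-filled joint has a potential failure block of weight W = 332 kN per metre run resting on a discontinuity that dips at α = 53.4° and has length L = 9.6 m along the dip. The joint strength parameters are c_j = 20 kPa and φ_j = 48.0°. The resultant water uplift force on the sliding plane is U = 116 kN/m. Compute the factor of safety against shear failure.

FS = 1.06

Resolving the block weight along and normal to the plane and applying the Mohr–Coulomb strength on the joint:
N' = W cosα − U = 332·cos53.4° − 116 = 81.9 kN/m
Driving force T = W sinα = 332·sin53.4° = 266.5 kN/m
Resisting force R = c_j·L + N'·tanφ_j = 20·9.6 + 81.9·tan48.0° = 192.0 + 91.0 = 283.0 kN/m
FS = R / T = 283.0 / 266.5 = 1.062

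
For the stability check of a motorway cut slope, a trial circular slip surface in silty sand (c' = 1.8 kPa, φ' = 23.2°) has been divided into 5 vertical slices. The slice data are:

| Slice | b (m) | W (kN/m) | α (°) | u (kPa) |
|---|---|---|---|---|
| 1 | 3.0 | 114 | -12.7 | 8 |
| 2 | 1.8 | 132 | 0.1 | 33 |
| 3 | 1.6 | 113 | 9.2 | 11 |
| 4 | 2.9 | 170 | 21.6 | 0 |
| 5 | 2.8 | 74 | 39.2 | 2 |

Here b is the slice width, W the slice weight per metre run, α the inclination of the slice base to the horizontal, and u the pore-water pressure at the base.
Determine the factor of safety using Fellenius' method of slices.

FS = 2.16

Ordinary method of slices: FS = Σ[c'·Δl_i + (W_i cosα_i − u_i·Δl_i)·tanφ'] / Σ W_i sinα_i, with Δl_i = b_i / cosα_i.
Slice 1: Δl = 3.0/cos(-12.7°) = 3.075 m; N'_1 = 114·cos(-12.7°) − 8·3.075 = 86.6; c'Δl = 5.54; W sinα = -25.1
Slice 2: Δl = 1.8/cos0.1° = 1.800 m; N'_2 = 132·cos0.1° − 33·1.800 = 72.6; c'Δl = 3.24; W sinα = 0.2
Slice 3: Δl = 1.6/cos9.2° = 1.621 m; N'_3 = 113·cos9.2° − 11·1.621 = 93.7; c'Δl = 2.92; W sinα = 18.1
Slice 4: Δl = 2.9/cos21.6° = 3.119 m; N'_4 = 170·cos21.6° − 0·3.119 = 158.1; c'Δl = 5.61; W sinα = 62.6
Slice 5: Δl = 2.8/cos39.2° = 3.613 m; N'_5 = 74·cos39.2° − 2·3.613 = 50.1; c'Δl = 6.50; W sinα = 46.8
Σc'Δl = 23.8 kN/m; ΣN' = 461.1 kN/m; ΣW sinα = 102.6 kN/m
Resisting = 23.8 + 461.1·tan23.2° = 23.8 + 197.6 = 221.4 kN/m
FS = 221.4 / 102.6 = 2.159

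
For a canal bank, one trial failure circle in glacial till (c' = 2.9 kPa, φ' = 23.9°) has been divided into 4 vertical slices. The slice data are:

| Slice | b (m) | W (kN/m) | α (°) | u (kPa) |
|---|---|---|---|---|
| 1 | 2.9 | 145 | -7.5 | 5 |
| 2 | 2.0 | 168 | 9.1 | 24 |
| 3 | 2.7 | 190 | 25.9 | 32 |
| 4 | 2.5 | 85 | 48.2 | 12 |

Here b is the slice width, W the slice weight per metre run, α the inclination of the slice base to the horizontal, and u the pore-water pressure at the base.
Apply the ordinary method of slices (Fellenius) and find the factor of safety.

FS = 1.18

Ordinary method of slices: FS = Σ[c'·Δl_i + (W_i cosα_i − u_i·Δl_i)·tanφ'] / Σ W_i sinα_i, with Δl_i = b_i / cosα_i.
Slice 1: Δl = 2.9/cos(-7.5°) = 2.925 m; N'_1 = 145·cos(-7.5°) − 5·2.925 = 129.1; c'Δl = 8.48; W sinα = -18.9
Slice 2: Δl = 2.0/cos9.1° = 2.025 m; N'_2 = 168·cos9.1° − 24·2.025 = 117.3; c'Δl = 5.87; W sinα = 26.6
Slice 3: Δl = 2.7/cos25.9° = 3.001 m; N'_3 = 190·cos25.9° − 32·3.001 = 74.9; c'Δl = 8.70; W sinα = 83.0
Slice 4: Δl = 2.5/cos48.2° = 3.751 m; N'_4 = 85·cos48.2° − 12·3.751 = 11.6; c'Δl = 10.88; W sinα = 63.4
Σc'Δl = 33.9 kN/m; ΣN' = 332.9 kN/m; ΣW sinα = 154.0 kN/m
Resisting = 33.9 + 332.9·tan23.9° = 33.9 + 147.5 = 181.5 kN/m
FS = 181.5 / 154.0 = 1.178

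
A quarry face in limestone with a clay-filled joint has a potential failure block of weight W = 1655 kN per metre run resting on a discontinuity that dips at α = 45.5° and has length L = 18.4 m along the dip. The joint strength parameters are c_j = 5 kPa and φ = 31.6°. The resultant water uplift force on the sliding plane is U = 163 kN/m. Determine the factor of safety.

Resolving the block weight along and normal to the plane and applying the Mohr–Coulomb strength on the joint:
N' = W cosα − U = 1655·cos45.5° − 163 = 997.0 kN/m
Driving force T = W sinα = 1655·sin45.5° = 1180.4 kN/m
Resisting force R = c_j·L + N'·tanφ = 5·18.4 + 997.0·tan31.6° = 92.0 + 613.4 = 705.4 kN/m
FS = R / T = 705.4 / 1180.4 = 0.598

FS = 0.60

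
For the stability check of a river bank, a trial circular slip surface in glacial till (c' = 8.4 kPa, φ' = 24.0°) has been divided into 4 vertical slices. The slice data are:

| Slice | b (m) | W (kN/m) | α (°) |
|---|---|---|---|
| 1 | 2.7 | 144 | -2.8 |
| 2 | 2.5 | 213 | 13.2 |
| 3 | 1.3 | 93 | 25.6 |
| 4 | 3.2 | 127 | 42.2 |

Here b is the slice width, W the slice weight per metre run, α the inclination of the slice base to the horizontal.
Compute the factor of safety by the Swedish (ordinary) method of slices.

FS = 1.96

Ordinary method of slices: FS = Σ[c'·Δl_i + (W_i cosα_i)·tanφ'] / Σ W_i sinα_i, with Δl_i = b_i / cosα_i.
Slice 1: Δl = 2.7/cos(-2.8°) = 2.703 m; N'_1 = 144·cos(-2.8°) = 143.8; c'Δl = 22.71; W sinα = -7.0
Slice 2: Δl = 2.5/cos13.2° = 2.568 m; N'_2 = 213·cos13.2° = 207.4; c'Δl = 21.57; W sinα = 48.6
Slice 3: Δl = 1.3/cos25.6° = 1.442 m; N'_3 = 93·cos25.6° = 83.9; c'Δl = 12.11; W sinα = 40.2
Slice 4: Δl = 3.2/cos42.2° = 4.320 m; N'_4 = 127·cos42.2° = 94.1; c'Δl = 36.28; W sinα = 85.3
Σc'Δl = 92.7 kN/m; ΣN' = 529.2 kN/m; ΣW sinα = 167.1 kN/m
Resisting = 92.7 + 529.2·tan24.0° = 92.7 + 235.6 = 328.3 kN/m
FS = 328.3 / 167.1 = 1.965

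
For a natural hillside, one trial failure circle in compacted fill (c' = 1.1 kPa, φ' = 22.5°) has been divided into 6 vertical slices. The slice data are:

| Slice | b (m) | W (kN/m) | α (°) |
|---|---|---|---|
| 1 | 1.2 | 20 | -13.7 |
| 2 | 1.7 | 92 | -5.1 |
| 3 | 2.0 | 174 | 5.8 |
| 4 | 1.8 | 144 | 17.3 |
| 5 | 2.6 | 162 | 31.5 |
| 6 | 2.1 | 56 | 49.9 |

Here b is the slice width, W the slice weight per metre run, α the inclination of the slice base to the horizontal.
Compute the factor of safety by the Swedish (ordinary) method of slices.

Ordinary method of slices: FS = Σ[c'·Δl_i + (W_i cosα_i)·tanφ'] / Σ W_i sinα_i, with Δl_i = b_i / cosα_i.
Slice 1: Δl = 1.2/cos(-13.7°) = 1.235 m; N'_1 = 20·cos(-13.7°) = 19.4; c'Δl = 1.36; W sinα = -4.7
Slice 2: Δl = 1.7/cos(-5.1°) = 1.707 m; N'_2 = 92·cos(-5.1°) = 91.6; c'Δl = 1.88; W sinα = -8.2
Slice 3: Δl = 2.0/cos5.8° = 2.010 m; N'_3 = 174·cos5.8° = 173.1; c'Δl = 2.21; W sinα = 17.6
Slice 4: Δl = 1.8/cos17.3° = 1.885 m; N'_4 = 144·cos17.3° = 137.5; c'Δl = 2.07; W sinα = 42.8
Slice 5: Δl = 2.6/cos31.5° = 3.049 m; N'_5 = 162·cos31.5° = 138.1; c'Δl = 3.35; W sinα = 84.6
Slice 6: Δl = 2.1/cos49.9° = 3.260 m; N'_6 = 56·cos49.9° = 36.1; c'Δl = 3.59; W sinα = 42.8
Σc'Δl = 14.5 kN/m; ΣN' = 595.9 kN/m; ΣW sinα = 175.0 kN/m
Resisting = 14.5 + 595.9·tan22.5° = 14.5 + 246.8 = 261.3 kN/m
FS = 261.3 / 175.0 = 1.493

FS = 1.49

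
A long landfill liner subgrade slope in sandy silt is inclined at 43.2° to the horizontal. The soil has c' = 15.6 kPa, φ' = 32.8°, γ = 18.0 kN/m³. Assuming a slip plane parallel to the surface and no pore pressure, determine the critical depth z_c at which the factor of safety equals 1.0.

Setting FS = 1.00 in FS = [c' + γz cos²β tanφ'] / [γz sinβ cosβ] and solving for z:
z = c' / [γ cosβ (FS·sinβ − cosβ·tanφ')]
  = 15.6 / [18.0·cos43.2°·(1.00·sin43.2° − cos43.2°·tan32.8°)]
  = 15.6 / [18.0·0.7290·(1.00·0.6845 − 0.7290·0.6445)]
  = 15.6 / 2.8179 = 5.536 m

z_c = 5.54 m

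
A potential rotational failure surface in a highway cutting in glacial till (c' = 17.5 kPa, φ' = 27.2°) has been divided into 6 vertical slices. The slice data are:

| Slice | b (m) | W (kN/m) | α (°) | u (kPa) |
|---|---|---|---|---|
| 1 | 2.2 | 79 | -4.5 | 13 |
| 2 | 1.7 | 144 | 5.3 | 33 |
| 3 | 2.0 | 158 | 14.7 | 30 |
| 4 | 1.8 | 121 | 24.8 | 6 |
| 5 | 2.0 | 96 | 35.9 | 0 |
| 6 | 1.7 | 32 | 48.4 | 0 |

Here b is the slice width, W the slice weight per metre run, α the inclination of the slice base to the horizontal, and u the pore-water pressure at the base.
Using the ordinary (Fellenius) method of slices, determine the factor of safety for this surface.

Ordinary method of slices: FS = Σ[c'·Δl_i + (W_i cosα_i − u_i·Δl_i)·tanφ'] / Σ W_i sinα_i, with Δl_i = b_i / cosα_i.
Slice 1: Δl = 2.2/cos(-4.5°) = 2.207 m; N'_1 = 79·cos(-4.5°) − 13·2.207 = 50.1; c'Δl = 38.62; W sinα = -6.2
Slice 2: Δl = 1.7/cos5.3° = 1.707 m; N'_2 = 144·cos5.3° − 33·1.707 = 87.0; c'Δl = 29.88; W sinα = 13.3
Slice 3: Δl = 2.0/cos14.7° = 2.068 m; N'_3 = 158·cos14.7° − 30·2.068 = 90.8; c'Δl = 36.18; W sinα = 40.1
Slice 4: Δl = 1.8/cos24.8° = 1.983 m; N'_4 = 121·cos24.8° − 6·1.983 = 97.9; c'Δl = 34.70; W sinα = 50.8
Slice 5: Δl = 2.0/cos35.9° = 2.469 m; N'_5 = 96·cos35.9° − 0·2.469 = 77.8; c'Δl = 43.21; W sinα = 56.3
Slice 6: Δl = 1.7/cos48.4° = 2.561 m; N'_6 = 32·cos48.4° − 0·2.561 = 21.2; c'Δl = 44.81; W sinα = 23.9
Σc'Δl = 227.4 kN/m; ΣN' = 424.9 kN/m; ΣW sinα = 178.2 kN/m
Resisting = 227.4 + 424.9·tan27.2° = 227.4 + 218.3 = 445.7 kN/m
FS = 445.7 / 178.2 = 2.502

FS = 2.50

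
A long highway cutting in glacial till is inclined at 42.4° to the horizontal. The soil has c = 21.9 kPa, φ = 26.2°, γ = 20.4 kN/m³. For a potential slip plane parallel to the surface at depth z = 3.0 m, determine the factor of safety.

FS = 1.26

For an infinite slope with a slip plane parallel to the surface (no pore pressure): FS = [c + γz cos²β tanφ] / [γz sinβ cosβ].
γz = 20.4·3.0 = 61.20 kN/m²
Numerator = 21.9 + 61.20·cos²42.4°·tan26.2° = 21.9 + 61.20·0.5453·0.4921 = 38.322 kPa
Denominator = 61.20·sin42.4°·cos42.4° = 61.20·0.6743·0.7385 = 30.474 kPa
FS = 38.322 / 30.474 = 1.258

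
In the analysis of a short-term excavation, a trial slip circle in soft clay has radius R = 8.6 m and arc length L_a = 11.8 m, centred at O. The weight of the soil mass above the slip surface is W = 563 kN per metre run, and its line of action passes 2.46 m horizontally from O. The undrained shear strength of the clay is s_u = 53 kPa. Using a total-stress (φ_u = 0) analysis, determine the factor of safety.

Taking moments about the centre O, the resisting moment is provided by the undrained shear strength acting along the arc:
M_R = s_u·L_a·R = 53·11.80·8.6 = 5378.4 kN·m/m
M_D = W·d = 563·2.46 = 1385.0 kN·m/m
FS = M_R / M_D = 5378.4 / 1385.0 = 3.883

FS = 3.88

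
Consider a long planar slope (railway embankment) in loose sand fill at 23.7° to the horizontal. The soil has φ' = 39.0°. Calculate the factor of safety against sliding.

For a dry cohesionless infinite slope the factor of safety is FS = tanφ' / tanβ.
FS = tan39.0° / tan23.7° = 0.8098 / 0.4390 = 1.845

FS = 1.84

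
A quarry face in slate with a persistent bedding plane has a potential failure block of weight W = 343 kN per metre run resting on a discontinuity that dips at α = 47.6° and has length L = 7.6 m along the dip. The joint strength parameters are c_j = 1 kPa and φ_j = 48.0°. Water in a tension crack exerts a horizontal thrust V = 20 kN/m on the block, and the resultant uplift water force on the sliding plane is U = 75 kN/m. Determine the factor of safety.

Resolving the block weight along and normal to the plane and applying the Mohr–Coulomb strength on the joint:
N' = W cosα − U − V sinα = 343·cos47.6° − 75 − 20·sin47.6° = 141.5 kN/m
Driving force T = W sinα + V cosα = 343·sin47.6° + 20·cos47.6° = 266.8 kN/m
Resisting force R = c_j·L + N'·tanφ_j = 1·7.6 + 141.5·tan48.0° = 7.6 + 157.2 = 164.8 kN/m
FS = R / T = 164.8 / 266.8 = 0.618

FS = 0.62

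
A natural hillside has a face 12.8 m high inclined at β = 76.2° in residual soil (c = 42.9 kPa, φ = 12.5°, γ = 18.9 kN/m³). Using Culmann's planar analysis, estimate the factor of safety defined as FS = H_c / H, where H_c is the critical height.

FS = 1.21

H_c = (4c/γ) · sinβ cosφ / [1 − cos(β − φ)]
    = (4·42.9/18.9) · sin76.2°·cos12.5° / [1 − cos63.7°]
    = 9.079 · 0.9481 / 0.5569 = 15.46 m
FS = H_c / H = 15.46 / 12.8 = 1.208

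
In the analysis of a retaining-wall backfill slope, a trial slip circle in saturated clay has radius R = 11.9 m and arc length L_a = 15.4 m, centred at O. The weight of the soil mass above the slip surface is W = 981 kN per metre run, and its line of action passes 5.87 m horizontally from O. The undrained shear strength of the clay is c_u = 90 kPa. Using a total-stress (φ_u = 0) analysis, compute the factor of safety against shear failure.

Taking moments about the centre O, the resisting moment is provided by the undrained shear strength acting along the arc:
M_R = c_u·L_a·R = 90·15.40·11.9 = 16493.4 kN·m/m
M_D = W·d = 981·5.87 = 5758.5 kN·m/m
FS = M_R / M_D = 16493.4 / 5758.5 = 2.864

FS = 2.86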